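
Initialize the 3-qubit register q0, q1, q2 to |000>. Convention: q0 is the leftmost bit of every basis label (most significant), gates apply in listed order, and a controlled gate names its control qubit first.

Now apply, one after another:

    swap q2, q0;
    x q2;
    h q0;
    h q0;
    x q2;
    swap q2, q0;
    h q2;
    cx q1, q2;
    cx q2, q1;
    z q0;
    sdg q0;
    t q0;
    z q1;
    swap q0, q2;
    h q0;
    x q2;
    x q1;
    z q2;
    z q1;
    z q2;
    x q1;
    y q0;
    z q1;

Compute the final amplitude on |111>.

The amplitude on |111> is I/2. Key observation: steps 1-6 multiply out to the identity, so the circuit reduces to the remaining gates.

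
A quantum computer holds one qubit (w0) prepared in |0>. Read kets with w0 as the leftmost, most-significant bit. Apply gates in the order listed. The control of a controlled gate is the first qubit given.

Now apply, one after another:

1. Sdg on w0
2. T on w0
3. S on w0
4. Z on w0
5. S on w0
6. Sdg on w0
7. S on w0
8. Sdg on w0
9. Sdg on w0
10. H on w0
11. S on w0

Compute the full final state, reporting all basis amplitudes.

The final amplitudes are sqrt(2)/2 on |0>, sqrt(2)*I/2 on |1>.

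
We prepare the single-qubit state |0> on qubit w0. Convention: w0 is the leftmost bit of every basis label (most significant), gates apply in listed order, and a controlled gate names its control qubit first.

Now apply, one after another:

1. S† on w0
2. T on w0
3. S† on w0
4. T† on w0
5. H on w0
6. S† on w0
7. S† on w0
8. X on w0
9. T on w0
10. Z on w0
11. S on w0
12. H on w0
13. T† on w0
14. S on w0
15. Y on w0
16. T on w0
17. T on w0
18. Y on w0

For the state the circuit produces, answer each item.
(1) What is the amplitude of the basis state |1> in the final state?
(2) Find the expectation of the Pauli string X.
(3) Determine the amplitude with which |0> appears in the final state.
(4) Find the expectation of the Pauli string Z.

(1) The amplitude on |1> is -1/2 - exp(I*pi/4)/2.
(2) The observable X averages to -1/2.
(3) The final state's coefficient on |0> equals -I/2 + exp(I*pi/4)/2.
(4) The observable Z averages to -sqrt(2)/2.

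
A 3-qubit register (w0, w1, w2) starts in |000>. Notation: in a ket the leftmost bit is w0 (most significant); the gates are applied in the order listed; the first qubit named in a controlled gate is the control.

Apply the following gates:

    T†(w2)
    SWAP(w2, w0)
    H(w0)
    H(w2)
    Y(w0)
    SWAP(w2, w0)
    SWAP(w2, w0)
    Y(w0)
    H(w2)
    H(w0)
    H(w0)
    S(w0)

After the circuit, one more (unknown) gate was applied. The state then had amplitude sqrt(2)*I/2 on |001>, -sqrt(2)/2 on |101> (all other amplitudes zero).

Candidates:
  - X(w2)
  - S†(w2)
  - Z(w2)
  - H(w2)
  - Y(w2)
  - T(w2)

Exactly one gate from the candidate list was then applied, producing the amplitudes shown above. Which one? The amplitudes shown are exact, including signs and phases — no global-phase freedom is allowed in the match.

The unique candidate consistent with the amplitudes is Y(w2).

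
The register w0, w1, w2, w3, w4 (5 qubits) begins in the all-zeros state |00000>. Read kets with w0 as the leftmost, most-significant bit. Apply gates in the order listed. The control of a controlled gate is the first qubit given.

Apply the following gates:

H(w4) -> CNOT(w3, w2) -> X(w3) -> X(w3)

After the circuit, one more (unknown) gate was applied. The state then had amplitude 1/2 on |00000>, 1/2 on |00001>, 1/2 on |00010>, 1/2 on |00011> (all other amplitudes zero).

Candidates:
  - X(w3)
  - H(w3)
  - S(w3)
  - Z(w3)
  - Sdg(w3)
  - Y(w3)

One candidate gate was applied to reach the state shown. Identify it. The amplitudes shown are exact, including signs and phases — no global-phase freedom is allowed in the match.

The applied gate was H(w3). Key observation: gates 3-4 undo each other exactly, leaving only the rest of the circuit to track.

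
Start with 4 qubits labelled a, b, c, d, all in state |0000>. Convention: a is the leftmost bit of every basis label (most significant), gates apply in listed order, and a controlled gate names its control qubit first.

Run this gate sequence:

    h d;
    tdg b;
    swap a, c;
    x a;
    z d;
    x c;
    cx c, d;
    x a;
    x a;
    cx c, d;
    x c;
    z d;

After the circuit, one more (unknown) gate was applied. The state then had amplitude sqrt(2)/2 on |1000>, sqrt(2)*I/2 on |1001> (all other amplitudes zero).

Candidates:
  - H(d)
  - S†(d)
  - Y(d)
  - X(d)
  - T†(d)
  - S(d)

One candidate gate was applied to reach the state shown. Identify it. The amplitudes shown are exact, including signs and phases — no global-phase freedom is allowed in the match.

The applied gate was S(d). Key observation: the block from step 5 through step 12 cancels to the identity and can be dropped.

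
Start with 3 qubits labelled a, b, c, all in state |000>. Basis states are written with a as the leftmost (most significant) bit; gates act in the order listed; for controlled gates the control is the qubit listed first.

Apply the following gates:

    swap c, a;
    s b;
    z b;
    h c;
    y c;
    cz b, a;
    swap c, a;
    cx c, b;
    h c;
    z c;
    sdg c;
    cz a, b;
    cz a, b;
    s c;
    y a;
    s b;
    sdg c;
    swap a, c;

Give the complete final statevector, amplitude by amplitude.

The final amplitudes are 1/2 on |000>, 1/2 on |001>, 0 on |010>, 0 on |011>, I/2 on |100>, I/2 on |101>, 0 on |110>, 0 on |111>. Key observation: the block from step 11 through step 14 cancels to the identity and can be dropped.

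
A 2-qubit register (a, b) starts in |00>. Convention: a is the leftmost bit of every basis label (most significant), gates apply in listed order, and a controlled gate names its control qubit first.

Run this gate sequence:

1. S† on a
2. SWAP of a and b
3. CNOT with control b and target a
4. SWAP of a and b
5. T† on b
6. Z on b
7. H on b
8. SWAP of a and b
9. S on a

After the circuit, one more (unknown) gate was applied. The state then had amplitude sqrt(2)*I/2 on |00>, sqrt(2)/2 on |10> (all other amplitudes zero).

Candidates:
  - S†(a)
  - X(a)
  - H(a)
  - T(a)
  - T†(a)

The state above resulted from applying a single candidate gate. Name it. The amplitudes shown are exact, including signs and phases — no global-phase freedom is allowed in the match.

The unique candidate consistent with the amplitudes is X(a).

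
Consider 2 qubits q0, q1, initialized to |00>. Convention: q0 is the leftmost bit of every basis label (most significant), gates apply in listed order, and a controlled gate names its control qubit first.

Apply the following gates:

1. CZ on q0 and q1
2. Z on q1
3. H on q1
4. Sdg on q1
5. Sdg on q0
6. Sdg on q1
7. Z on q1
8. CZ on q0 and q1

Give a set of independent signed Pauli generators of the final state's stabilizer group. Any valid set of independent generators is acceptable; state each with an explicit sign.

One valid set of independent stabilizer generators is +IX, +ZI (any independent generating set of the same group is equally correct).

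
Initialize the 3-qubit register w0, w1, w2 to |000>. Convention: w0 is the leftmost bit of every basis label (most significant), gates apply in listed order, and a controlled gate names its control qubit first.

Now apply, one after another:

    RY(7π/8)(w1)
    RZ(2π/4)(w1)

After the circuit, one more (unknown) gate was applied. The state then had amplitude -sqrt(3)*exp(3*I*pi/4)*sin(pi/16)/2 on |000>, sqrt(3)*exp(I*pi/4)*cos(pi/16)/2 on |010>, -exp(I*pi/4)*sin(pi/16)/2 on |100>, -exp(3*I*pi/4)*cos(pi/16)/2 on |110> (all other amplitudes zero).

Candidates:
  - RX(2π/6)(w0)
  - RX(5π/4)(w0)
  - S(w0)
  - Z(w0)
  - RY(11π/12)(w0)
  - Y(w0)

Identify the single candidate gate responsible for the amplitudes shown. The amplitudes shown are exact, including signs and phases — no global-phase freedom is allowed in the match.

The applied gate was RX(2π/6)(w0).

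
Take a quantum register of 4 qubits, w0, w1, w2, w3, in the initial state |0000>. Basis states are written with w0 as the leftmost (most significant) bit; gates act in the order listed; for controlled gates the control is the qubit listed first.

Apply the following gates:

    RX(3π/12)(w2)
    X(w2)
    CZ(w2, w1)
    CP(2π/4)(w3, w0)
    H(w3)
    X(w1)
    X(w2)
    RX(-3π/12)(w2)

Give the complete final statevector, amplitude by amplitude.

The resulting statevector has amplitude sqrt(2)/2 on |0100>, sqrt(2)/2 on |0101>, and 0 on every other basis state.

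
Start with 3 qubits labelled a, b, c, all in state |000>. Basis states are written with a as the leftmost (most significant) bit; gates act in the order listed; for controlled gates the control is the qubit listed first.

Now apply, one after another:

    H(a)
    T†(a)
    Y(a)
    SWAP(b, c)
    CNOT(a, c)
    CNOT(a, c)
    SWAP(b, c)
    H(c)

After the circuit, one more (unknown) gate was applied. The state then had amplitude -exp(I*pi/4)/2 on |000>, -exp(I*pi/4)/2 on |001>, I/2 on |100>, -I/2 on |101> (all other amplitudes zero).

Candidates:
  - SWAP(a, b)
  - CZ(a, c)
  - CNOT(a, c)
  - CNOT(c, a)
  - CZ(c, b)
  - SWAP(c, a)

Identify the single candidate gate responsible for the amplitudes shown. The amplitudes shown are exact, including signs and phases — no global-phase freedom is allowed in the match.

The applied gate was CZ(a, c). Key observation: steps 4-7 multiply out to the identity, so the circuit reduces to the remaining gates.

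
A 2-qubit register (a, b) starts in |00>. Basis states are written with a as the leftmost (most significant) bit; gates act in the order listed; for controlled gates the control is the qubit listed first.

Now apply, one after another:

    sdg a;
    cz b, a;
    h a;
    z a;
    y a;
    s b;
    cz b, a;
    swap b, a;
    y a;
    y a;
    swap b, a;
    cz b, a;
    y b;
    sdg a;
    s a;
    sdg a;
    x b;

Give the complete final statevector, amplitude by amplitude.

The final amplitudes are -sqrt(2)/2 on |00>, 0 on |01>, sqrt(2)*I/2 on |10>, 0 on |11>. Key observation: steps 7-12 multiply out to the identity, so the circuit reduces to the remaining gates.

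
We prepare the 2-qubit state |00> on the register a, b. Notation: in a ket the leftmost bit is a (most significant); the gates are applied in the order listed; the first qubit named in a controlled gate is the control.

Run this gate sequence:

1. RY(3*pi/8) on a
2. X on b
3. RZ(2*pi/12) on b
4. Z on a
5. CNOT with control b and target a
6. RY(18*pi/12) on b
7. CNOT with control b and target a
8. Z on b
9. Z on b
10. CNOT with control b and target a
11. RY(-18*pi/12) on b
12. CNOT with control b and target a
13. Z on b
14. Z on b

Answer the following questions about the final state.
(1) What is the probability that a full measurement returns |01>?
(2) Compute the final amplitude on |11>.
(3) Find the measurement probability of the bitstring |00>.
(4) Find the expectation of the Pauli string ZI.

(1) Outcome |01> occurs with probability cos(3*pi/16)**2. Key observation: the block from step 5 through step 12 cancels to the identity and can be dropped.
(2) The final state's coefficient on |11> equals -exp(I*pi/12)*sin(3*pi/16).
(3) Outcome |00> occurs with probability 0.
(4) The observable ZI averages to sqrt(2 - sqrt(2))/2.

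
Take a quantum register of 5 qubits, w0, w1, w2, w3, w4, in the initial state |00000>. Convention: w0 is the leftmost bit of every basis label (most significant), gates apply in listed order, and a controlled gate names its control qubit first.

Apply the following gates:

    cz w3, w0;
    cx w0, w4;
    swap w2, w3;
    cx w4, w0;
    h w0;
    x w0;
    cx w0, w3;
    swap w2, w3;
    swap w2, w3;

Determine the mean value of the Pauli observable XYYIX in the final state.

The expectation value of XYYIX is 0. Key observation: steps 8-9 multiply out to the identity, so the circuit reduces to the remaining gates.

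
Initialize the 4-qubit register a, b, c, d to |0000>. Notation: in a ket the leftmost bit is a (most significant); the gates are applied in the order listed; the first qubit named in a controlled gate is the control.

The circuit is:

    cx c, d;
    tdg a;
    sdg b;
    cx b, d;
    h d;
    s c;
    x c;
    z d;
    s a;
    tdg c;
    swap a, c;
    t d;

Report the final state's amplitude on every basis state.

The resulting statevector has amplitude -sqrt(2)*exp(3*I*pi/4)/2 on |1000>, -sqrt(2)/2 on |1001>, and 0 on every other basis state.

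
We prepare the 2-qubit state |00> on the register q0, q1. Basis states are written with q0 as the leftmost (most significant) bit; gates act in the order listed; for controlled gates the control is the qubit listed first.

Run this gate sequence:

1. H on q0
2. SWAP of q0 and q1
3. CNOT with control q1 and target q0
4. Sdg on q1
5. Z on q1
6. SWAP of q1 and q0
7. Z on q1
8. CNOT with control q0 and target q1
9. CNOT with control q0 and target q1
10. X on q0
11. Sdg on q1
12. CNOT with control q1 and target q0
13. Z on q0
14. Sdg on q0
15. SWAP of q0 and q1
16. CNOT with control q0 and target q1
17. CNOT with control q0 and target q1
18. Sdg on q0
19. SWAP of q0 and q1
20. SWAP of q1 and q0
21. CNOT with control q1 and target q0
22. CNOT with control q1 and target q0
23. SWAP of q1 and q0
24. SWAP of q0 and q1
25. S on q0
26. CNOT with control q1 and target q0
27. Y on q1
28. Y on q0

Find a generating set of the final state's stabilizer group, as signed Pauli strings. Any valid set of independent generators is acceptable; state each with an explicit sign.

The stabilizer group can be generated by +XI, +IZ, among other valid generating sets. Key observation: steps 19-24 multiply out to the identity, so the circuit reduces to the remaining gates.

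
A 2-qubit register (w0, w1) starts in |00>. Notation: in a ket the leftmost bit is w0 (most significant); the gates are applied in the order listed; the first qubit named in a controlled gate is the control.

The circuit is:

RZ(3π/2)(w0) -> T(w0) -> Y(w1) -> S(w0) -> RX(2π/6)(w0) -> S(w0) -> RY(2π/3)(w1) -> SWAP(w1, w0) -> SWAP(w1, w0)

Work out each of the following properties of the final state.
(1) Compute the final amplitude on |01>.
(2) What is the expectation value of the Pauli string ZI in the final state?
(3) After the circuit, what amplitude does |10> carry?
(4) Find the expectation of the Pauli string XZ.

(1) The amplitude on |01> is -sqrt(3)*exp(3*I*pi/4)/4. Key observation: the block from step 8 through step 9 cancels to the identity and can be dropped.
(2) The observable ZI averages to 1/2.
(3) The amplitude on |10> is sqrt(3)*exp(3*I*pi/4)/4.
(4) The expectation value of XZ is sqrt(3)/4.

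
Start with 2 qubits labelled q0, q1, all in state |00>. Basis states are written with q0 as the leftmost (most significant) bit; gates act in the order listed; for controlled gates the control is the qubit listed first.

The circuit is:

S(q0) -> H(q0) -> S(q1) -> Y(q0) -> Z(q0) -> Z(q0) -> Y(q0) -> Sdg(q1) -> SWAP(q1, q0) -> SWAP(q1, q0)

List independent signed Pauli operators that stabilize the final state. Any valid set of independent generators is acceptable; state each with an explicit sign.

One valid set of independent stabilizer generators is +XI, +IZ (any independent generating set of the same group is equally correct). Key observation: the block from step 3 through step 8 cancels to the identity and can be dropped.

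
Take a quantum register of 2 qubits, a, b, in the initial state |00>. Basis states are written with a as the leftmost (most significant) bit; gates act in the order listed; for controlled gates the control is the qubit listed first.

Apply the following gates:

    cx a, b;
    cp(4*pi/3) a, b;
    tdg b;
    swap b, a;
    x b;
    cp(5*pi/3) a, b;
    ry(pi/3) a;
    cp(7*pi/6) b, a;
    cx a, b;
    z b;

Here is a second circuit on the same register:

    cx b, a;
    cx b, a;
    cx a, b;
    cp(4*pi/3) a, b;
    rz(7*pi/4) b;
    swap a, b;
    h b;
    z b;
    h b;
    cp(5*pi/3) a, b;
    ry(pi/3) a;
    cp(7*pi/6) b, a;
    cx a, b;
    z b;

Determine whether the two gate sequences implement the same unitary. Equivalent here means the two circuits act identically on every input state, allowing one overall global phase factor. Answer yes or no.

Yes: on every input state the two circuits agree up to one overall phase factor.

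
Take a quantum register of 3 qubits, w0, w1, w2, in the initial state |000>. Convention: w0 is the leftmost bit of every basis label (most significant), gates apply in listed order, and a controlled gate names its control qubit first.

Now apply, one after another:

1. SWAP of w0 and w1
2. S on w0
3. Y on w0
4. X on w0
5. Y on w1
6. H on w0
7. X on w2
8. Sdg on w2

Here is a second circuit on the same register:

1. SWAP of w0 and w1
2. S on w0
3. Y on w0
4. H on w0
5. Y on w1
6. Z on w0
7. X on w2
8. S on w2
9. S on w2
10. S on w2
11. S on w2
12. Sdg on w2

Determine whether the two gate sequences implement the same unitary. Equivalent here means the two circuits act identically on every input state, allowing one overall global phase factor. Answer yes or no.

Yes: on every input state the two circuits agree up to one overall phase factor.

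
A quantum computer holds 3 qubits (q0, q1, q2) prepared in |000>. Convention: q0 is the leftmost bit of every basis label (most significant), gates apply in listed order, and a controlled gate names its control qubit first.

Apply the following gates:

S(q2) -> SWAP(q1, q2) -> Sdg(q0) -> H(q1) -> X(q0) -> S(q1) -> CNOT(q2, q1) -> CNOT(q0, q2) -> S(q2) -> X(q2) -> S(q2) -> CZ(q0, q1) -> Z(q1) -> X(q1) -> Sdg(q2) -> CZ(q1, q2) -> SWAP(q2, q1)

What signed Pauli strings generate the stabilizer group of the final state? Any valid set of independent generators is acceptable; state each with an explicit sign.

The stabilizer group can be generated by -IIY, -ZII, +IZI, among other valid generating sets.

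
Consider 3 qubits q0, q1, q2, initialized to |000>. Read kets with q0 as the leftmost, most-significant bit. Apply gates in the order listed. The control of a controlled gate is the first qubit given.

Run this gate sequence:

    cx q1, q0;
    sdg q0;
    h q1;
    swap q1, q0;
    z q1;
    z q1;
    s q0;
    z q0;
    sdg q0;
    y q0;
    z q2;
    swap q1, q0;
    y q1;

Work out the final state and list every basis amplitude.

The resulting statevector has amplitude sqrt(2)/2 on |000>, -sqrt(2)/2 on |010>, and 0 on every other basis state.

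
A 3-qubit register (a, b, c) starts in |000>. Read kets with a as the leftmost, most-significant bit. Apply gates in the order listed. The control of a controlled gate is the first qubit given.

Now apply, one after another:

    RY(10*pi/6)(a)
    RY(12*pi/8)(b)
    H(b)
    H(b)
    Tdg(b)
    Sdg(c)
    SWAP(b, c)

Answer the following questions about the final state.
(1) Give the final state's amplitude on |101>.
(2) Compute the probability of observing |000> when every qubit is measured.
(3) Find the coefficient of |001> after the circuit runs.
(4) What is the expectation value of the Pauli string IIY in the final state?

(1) The amplitude on |101> is -sqrt(2)*exp(3*I*pi/4)/4. Key observation: steps 3-4 multiply out to the identity, so the circuit reduces to the remaining gates.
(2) A full measurement returns |000> with probability 3/8.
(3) The final state's coefficient on |001> equals sqrt(6)*exp(3*I*pi/4)/4.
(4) The observable IIY averages to sqrt(2)/2.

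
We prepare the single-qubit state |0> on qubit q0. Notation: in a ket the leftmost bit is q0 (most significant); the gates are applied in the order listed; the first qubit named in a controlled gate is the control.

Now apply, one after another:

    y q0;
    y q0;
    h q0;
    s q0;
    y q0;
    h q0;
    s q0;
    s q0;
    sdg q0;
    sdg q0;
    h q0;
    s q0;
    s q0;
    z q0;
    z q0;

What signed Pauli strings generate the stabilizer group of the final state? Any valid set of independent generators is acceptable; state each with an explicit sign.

The stabilizer group can be generated by -Y, among other valid generating sets. Key observation: gates 6-11 undo each other exactly, leaving only the rest of the circuit to track.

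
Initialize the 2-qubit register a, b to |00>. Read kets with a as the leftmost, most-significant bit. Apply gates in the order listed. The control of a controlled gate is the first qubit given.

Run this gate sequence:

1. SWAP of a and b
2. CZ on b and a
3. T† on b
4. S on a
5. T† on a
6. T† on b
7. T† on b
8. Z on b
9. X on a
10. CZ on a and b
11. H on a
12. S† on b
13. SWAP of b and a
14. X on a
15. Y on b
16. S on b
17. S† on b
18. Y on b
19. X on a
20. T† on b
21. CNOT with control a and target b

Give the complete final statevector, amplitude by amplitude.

The final amplitudes are sqrt(2)/2 on |00>, sqrt(2)*exp(3*I*pi/4)/2 on |01>, 0 on |10>, 0 on |11>. Key observation: steps 14-19 multiply out to the identity, so the circuit reduces to the remaining gates.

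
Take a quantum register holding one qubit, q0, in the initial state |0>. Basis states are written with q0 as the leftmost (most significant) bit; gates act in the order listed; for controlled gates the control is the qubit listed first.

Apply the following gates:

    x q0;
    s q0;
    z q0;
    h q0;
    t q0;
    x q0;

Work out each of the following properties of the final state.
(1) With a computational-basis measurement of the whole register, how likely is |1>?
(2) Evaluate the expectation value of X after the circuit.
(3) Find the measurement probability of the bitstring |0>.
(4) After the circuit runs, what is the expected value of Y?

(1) The probability of measuring |1> is 1/2.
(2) In the final state, X has expectation -sqrt(2)/2.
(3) The probability of measuring |0> is 1/2.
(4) The expectation value of Y is sqrt(2)/2.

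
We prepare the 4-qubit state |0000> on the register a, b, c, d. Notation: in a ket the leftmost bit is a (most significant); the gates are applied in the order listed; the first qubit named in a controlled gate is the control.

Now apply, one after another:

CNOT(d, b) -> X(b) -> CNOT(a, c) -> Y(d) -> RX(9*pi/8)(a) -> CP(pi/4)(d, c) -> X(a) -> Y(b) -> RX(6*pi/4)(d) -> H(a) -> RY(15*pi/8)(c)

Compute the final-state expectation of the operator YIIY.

The observable YIIY averages to -sqrt(2 - sqrt(2))/2.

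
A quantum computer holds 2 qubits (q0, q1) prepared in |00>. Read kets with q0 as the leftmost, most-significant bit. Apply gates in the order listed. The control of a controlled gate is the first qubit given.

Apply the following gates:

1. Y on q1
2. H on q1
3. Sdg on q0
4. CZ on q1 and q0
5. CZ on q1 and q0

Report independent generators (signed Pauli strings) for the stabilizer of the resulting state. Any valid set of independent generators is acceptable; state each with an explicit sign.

One valid set of independent stabilizer generators is -IX, +ZI (any independent generating set of the same group is equally correct). Key observation: gates 4-5 undo each other exactly, leaving only the rest of the circuit to track.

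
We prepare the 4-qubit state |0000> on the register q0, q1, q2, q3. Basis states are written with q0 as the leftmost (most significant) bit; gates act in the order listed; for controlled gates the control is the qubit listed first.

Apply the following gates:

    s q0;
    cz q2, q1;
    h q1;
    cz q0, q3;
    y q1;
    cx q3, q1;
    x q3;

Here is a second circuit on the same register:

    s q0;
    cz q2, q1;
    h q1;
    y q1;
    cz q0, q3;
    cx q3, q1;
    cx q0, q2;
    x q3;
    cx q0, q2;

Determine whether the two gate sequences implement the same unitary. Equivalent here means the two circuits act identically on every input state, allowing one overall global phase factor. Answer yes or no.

Yes: on every input state the two circuits agree up to one overall phase factor.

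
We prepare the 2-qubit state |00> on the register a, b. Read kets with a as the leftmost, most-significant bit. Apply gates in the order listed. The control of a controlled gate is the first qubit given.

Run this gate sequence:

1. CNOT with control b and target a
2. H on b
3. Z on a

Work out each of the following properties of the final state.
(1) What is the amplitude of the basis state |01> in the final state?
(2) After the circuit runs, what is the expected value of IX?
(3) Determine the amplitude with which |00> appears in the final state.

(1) |01> carries amplitude sqrt(2)/2 in the final state.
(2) The observable IX averages to 1.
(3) |00> carries amplitude sqrt(2)/2 in the final state.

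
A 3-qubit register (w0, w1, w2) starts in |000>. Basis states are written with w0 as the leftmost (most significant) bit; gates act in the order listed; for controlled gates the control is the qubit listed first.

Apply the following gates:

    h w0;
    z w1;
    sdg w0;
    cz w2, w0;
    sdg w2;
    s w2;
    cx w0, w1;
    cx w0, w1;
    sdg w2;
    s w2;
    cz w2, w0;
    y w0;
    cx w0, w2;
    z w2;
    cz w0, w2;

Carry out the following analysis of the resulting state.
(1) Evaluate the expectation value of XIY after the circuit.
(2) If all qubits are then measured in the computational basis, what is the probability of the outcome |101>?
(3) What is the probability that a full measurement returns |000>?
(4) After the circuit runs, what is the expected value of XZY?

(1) The expectation value of XIY is -1. Key observation: steps 4-11 multiply out to the identity, so the circuit reduces to the remaining gates.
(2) The probability of measuring |101> is 1/2.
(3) Outcome |000> occurs with probability 1/2.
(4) In the final state, XZY has expectation -1.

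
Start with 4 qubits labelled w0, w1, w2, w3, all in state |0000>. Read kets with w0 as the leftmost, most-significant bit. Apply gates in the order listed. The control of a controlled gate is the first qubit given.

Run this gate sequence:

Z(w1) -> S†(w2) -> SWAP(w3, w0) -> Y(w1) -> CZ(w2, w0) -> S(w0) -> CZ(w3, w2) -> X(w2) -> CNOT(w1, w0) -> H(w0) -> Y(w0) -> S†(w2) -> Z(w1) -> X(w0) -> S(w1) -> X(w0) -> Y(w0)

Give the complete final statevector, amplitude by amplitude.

The final amplitudes are -sqrt(2)*I/2 on |0110>, sqrt(2)*I/2 on |1110>, and 0 on every other basis state.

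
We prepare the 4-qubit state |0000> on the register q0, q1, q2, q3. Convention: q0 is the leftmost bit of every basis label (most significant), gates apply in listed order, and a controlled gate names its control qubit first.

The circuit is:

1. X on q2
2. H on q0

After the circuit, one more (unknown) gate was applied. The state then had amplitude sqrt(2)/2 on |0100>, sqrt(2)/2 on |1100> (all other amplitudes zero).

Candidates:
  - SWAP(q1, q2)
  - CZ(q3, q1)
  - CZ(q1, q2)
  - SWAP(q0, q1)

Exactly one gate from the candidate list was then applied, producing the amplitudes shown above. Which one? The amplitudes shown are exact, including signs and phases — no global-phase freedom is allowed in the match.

The unique candidate consistent with the amplitudes is SWAP(q1, q2).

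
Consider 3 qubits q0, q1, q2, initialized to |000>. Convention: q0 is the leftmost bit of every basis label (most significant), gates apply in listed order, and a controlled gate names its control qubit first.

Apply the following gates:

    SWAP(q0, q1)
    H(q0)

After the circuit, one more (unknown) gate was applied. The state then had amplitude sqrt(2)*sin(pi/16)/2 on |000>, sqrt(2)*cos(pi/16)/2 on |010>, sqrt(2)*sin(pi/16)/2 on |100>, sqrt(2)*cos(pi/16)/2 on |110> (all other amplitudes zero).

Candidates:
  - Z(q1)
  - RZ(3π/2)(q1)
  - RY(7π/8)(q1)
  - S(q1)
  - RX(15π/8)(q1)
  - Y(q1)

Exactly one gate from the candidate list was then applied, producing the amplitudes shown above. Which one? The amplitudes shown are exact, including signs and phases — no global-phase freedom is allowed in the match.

It was RY(7π/8)(q1) that produced the state shown.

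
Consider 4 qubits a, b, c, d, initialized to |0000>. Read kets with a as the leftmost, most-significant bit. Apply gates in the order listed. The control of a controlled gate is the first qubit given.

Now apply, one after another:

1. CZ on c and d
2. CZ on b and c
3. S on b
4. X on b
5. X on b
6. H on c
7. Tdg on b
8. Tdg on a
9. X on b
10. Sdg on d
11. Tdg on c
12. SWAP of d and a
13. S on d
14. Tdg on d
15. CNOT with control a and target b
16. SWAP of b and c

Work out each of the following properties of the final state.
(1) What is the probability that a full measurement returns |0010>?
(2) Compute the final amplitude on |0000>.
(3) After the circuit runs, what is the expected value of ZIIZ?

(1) Outcome |0010> occurs with probability 1/2. Key observation: gates 4-5 undo each other exactly, leaving only the rest of the circuit to track.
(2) |0000> carries amplitude 0 in the final state.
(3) The observable ZIIZ averages to 1.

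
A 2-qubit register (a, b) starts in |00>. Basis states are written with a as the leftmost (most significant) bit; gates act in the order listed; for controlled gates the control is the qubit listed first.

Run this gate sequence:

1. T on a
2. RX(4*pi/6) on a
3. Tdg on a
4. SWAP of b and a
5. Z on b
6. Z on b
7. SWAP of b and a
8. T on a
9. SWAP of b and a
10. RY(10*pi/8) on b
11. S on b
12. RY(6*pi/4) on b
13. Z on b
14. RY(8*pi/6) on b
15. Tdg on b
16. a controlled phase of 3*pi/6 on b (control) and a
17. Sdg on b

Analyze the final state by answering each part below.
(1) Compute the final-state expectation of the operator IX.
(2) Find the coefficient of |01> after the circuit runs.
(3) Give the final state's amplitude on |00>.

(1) In the final state, IX has expectation -1/8 + 3*sqrt(2)/8. Key observation: the block from step 3 through step 8 cancels to the identity and can be dropped.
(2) |01> carries amplitude -sqrt(12 - 6*sqrt(2))*exp(I*pi/4)/8 - sqrt(4 - 2*sqrt(2))*exp(I*pi/4)/8 + sqrt(2*sqrt(2) + 4)*exp(3*I*pi/4)/4 in the final state.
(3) |00> carries amplitude -sqrt(12 - 6*sqrt(2))/8 + sqrt(4 - 2*sqrt(2))/8 + I*sqrt(2*sqrt(2) + 4)/4 in the final state.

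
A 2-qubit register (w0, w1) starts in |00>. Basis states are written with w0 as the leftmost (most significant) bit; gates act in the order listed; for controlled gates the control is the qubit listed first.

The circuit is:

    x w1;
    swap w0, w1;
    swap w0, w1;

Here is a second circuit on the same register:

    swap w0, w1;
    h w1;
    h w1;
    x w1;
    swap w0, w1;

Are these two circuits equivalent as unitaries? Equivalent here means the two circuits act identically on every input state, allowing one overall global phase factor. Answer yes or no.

No — the two circuits implement different unitaries, even allowing a global phase.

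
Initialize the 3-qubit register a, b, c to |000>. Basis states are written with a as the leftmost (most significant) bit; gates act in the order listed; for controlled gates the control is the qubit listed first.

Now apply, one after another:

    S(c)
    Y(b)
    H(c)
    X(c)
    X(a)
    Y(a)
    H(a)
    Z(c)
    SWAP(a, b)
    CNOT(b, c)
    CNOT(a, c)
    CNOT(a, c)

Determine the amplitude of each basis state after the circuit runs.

After the circuit, the state carries amplitude 0 on |000>, 0 on |001>, 0 on |010>, 0 on |011>, 1/2 on |100>, -1/2 on |101>, -1/2 on |110>, 1/2 on |111>. Key observation: steps 11-12 multiply out to the identity, so the circuit reduces to the remaining gates.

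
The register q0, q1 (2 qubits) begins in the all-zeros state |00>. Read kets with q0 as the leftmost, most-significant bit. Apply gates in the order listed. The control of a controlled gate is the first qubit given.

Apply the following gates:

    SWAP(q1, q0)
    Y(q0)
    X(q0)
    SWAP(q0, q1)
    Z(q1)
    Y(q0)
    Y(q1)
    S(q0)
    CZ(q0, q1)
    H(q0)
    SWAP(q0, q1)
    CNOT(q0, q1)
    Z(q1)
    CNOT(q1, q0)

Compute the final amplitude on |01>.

The amplitude on |01> is sqrt(2)/2.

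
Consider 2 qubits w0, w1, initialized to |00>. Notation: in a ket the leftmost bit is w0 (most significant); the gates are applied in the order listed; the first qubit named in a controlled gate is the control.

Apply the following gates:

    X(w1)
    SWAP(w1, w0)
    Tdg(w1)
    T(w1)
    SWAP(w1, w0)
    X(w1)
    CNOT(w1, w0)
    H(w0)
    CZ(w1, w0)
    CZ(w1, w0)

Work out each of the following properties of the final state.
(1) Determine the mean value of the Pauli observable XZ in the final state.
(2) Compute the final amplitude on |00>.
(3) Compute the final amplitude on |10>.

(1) In the final state, XZ has expectation 1. Key observation: the block from step 1 through step 6 cancels to the identity and can be dropped.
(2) The amplitude on |00> is sqrt(2)/2.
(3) The final state's coefficient on |10> equals sqrt(2)/2.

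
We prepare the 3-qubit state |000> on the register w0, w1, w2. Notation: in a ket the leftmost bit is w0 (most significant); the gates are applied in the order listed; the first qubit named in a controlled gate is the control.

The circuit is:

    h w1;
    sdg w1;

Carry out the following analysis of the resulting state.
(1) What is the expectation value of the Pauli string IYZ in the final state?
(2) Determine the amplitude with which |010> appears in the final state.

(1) The observable IYZ averages to -1.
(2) |010> carries amplitude -sqrt(2)*I/2 in the final state.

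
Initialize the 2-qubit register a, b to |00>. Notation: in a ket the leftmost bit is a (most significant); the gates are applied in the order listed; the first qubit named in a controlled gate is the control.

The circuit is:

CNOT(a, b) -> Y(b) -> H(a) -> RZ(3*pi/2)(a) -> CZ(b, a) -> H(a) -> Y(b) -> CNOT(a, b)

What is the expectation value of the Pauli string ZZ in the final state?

The observable ZZ averages to 1.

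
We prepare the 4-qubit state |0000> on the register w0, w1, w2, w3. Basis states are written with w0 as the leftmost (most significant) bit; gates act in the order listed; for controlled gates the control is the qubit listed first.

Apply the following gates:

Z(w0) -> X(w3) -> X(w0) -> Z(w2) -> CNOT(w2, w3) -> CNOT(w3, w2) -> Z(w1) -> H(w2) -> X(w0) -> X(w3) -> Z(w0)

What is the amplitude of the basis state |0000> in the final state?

|0000> carries amplitude sqrt(2)/2 in the final state.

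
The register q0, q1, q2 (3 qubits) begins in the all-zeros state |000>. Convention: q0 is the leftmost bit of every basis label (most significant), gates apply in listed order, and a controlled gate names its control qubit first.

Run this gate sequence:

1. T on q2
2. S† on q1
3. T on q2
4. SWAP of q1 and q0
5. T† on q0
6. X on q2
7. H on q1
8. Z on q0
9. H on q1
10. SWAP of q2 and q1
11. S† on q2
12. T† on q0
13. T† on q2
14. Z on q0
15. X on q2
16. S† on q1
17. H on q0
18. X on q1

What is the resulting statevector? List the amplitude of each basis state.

The resulting statevector has amplitude -sqrt(2)*I/2 on |001>, -sqrt(2)*I/2 on |101>, and 0 on every other basis state.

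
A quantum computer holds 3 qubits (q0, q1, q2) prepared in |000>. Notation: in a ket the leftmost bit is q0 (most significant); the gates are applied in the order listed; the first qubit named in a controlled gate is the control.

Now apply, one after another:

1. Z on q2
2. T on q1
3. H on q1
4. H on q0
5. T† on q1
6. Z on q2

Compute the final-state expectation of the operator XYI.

In the final state, XYI has expectation -sqrt(2)/2.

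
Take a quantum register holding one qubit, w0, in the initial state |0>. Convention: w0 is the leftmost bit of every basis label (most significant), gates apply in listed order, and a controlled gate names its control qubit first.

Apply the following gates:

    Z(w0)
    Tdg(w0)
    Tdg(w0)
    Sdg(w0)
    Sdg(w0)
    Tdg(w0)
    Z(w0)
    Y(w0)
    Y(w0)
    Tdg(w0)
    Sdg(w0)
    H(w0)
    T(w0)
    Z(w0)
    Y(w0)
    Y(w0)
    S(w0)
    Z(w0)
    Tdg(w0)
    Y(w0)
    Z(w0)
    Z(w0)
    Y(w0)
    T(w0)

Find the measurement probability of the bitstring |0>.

A full measurement returns |0> with probability 1/2. Key observation: gates 19-24 undo each other exactly, leaving only the rest of the circuit to track.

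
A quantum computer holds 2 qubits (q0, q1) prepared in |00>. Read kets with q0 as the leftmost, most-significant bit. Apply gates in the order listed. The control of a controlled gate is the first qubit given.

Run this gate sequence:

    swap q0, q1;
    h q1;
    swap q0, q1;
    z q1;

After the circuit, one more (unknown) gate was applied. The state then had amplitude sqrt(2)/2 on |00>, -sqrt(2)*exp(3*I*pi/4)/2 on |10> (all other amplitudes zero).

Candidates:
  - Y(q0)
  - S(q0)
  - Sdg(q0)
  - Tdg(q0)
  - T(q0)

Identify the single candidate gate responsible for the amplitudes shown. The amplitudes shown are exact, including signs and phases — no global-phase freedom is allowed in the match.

The applied gate was Tdg(q0).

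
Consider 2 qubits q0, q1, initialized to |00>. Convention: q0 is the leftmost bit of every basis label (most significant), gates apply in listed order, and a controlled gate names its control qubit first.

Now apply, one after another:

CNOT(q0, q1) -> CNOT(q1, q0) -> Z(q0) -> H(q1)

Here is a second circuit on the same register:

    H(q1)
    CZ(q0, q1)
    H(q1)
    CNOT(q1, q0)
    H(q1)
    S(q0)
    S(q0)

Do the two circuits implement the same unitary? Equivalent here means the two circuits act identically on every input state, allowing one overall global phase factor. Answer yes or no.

Yes: on every input state the two circuits agree up to one overall phase factor.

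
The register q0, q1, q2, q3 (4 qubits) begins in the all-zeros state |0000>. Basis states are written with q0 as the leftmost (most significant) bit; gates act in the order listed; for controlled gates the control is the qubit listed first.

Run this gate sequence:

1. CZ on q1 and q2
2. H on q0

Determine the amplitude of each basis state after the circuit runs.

The resulting statevector has amplitude sqrt(2)/2 on |0000>, sqrt(2)/2 on |1000>, and 0 on every other basis state.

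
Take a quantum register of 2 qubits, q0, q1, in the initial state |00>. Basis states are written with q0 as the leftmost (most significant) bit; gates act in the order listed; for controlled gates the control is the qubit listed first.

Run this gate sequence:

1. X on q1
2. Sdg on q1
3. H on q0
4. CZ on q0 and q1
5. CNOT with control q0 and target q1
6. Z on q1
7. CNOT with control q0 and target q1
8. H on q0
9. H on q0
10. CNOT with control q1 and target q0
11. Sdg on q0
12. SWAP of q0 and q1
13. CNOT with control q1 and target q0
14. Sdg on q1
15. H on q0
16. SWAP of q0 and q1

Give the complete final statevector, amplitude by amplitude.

The resulting statevector has amplitude I/2 on |00>, -I/2 on |01>, -I/2 on |10>, -I/2 on |11>.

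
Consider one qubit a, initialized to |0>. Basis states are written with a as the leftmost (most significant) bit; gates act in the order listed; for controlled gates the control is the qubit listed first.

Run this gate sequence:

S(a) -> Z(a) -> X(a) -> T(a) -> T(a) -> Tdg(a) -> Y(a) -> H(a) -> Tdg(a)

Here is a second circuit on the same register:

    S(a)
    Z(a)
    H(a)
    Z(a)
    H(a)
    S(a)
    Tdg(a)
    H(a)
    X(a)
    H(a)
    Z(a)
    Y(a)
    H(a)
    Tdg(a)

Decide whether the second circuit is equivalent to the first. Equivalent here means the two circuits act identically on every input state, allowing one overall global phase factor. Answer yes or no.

Yes — the two circuits implement the same unitary up to a global phase.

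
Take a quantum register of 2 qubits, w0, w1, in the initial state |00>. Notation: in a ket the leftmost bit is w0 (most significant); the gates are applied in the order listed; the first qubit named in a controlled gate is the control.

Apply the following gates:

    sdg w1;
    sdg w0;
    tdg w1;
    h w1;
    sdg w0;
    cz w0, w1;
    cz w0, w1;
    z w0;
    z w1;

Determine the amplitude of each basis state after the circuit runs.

After the circuit, the state carries amplitude sqrt(2)/2 on |00>, -sqrt(2)/2 on |01>, 0 on |10>, 0 on |11>.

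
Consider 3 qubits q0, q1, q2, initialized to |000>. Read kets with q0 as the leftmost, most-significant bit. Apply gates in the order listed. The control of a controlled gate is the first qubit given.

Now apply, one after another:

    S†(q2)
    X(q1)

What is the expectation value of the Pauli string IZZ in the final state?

In the final state, IZZ has expectation -1.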